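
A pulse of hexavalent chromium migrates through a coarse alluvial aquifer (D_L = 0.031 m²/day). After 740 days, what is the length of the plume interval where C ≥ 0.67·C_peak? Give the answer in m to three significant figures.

12.1 m

The plume is Gaussian with σ = √(2Dt) = √(2 × 0.031 × 740) = 6.773 m.
C/C_peak = exp(−Δx²/(2σ²)) = 0.67 ⇒ Δx = σ·√(−2 ln 0.67) = 6.773 × 0.8950 = 6.062 m.
Width = 2Δx = 12.1 m.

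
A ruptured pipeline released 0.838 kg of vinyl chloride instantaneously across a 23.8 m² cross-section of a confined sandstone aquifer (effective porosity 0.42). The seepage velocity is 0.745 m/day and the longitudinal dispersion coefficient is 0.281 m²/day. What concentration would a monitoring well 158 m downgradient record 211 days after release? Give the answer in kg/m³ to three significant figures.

For an instantaneous plane source, C(x,t) = M/(n_e·A·√(4πDt)) · exp(−(x−vt)²/(4Dt)), with n_e·A the pore (flow) area.
Plume center vt = 0.745 × 211 = 157.195 m, so the well at 158 m is 0.805 m downgradient of the peak.
√(4πDt) = 27.30 m, giving peak height M/(n_e·A·√(4πDt)) = 0.838/(0.42 × 23.8 × 27.30) = 0.003071 kg/m³.
(x−vt)²/(4Dt) = (0.805)²/(4 × 0.281 × 211) = 0.002732; exp(−0.002732) = 0.9973.
C = 0.003071 × 0.9973 = 0.00306 kg/m³.

0.00306 kg/m³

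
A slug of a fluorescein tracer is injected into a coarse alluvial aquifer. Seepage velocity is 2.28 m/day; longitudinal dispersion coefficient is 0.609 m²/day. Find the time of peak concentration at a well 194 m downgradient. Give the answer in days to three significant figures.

85.0 days

For the 1D instantaneous-source solution, setting ∂C/∂t = 0 at fixed x gives v²t² + 2Dt − x² = 0, so t = (√(D² + v²x²) − D)/v².
√(D² + v²x²) = √(0.609² + 2.28² × 194²) = 442.3; v² = 5.1984.
t = (442.3 − 0.609)/5.1984 = 85.0 days (vs. the pure-advection estimate x/v = 85.1 d).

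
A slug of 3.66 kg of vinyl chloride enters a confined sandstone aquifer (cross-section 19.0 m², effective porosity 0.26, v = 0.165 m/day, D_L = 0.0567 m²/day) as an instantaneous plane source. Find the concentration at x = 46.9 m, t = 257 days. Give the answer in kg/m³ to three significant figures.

For an instantaneous plane source, C(x,t) = M/(n_e·A·√(4πDt)) · exp(−(x−vt)²/(4Dt)), with n_e·A the pore (flow) area.
Plume center vt = 0.165 × 257 = 42.405 m, so the well at 46.9 m is 4.495 m downgradient of the peak.
√(4πDt) = 13.53 m, giving peak height M/(n_e·A·√(4πDt)) = 3.66/(0.26 × 19.0 × 13.53) = 0.05476 kg/m³.
(x−vt)²/(4Dt) = (4.495)²/(4 × 0.0567 × 257) = 0.3466; exp(−0.3466) = 0.7071.
C = 0.05476 × 0.7071 = 0.0387 kg/m³.

0.0387 kg/m³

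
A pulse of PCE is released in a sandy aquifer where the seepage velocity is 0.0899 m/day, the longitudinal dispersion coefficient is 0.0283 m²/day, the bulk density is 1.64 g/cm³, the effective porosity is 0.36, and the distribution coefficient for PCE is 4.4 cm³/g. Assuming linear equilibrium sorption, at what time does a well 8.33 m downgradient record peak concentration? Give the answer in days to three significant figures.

Retardation factor R = 1 + ρ_b·K_d/n = 1 + 1.64 × 4.4/0.36 = 21.04.
Sorption retards both mechanisms: v_R = v/R = 0.004273 m/day, D_R = D/R = 0.001345 m²/day.
Peak time from v_R²t² + 2D_R t − x² = 0: t = (√(D_R² + v_R²x²) − D_R)/v_R².
√(D_R² + v_R²x²) = √(0.001345² + 0.004273² × 8.33²) = 0.03562; v_R² = 1.826e-05.
t = (0.03562 − 0.001345)/1.826e-05 = 1880 days.

1880 days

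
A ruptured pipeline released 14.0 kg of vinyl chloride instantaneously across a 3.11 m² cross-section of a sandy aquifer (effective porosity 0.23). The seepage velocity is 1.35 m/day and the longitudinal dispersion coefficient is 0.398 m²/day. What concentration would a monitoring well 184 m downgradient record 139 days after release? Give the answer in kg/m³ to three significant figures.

0.699 kg/m³

For an instantaneous plane source, C(x,t) = M/(n_e·A·√(4πDt)) · exp(−(x−vt)²/(4Dt)), with n_e·A the pore (flow) area.
Plume center vt = 1.35 × 139 = 187.65 m, so the well at 184 m is 3.65 m upgradient of the peak.
√(4πDt) = 26.37 m, giving peak height M/(n_e·A·√(4πDt)) = 14.0/(0.23 × 3.11 × 26.37) = 0.7422 kg/m³.
(x−vt)²/(4Dt) = (-3.65)²/(4 × 0.398 × 139) = 0.06020; exp(−0.06020) = 0.9416.
C = 0.7422 × 0.9416 = 0.699 kg/m³.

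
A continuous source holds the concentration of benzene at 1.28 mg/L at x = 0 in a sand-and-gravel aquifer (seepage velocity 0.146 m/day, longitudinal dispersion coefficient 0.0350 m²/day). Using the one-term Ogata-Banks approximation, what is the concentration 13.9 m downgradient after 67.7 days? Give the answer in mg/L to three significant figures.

For a continuous step input, C/C₀ ≈ ½·erfc((x−vt)/(2√(Dt))).
vt = 0.146 × 67.7 = 9.8842 m and 2√(Dt) = 2√(0.0350 × 67.7) = 3.079 m.
Argument (x−vt)/(2√(Dt)) = (13.9 − 9.8842)/3.079 = 1.304; ½·erfc(1.304) = 0.03258.
C = 1.28 × 0.03258 = 0.0417 mg/L.

0.0417 mg/L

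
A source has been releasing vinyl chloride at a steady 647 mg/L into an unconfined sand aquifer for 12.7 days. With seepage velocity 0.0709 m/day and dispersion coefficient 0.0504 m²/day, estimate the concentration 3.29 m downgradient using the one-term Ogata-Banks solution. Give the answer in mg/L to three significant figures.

For a continuous step input, C/C₀ ≈ ½·erfc((x−vt)/(2√(Dt))).
vt = 0.0709 × 12.7 = 0.90043 m and 2√(Dt) = 2√(0.0504 × 12.7) = 1.600 m.
Argument (x−vt)/(2√(Dt)) = (3.29 − 0.90043)/1.600 = 1.493; ½·erfc(1.493) = 0.01737.
C = 647 × 0.01737 = 11.2 mg/L.

11.2 mg/L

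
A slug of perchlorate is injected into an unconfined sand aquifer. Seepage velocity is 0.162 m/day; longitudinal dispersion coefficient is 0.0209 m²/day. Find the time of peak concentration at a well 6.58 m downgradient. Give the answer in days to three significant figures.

39.8 days

For the 1D instantaneous-source solution, setting ∂C/∂t = 0 at fixed x gives v²t² + 2Dt − x² = 0, so t = (√(D² + v²x²) − D)/v².
√(D² + v²x²) = √(0.0209² + 0.162² × 6.58²) = 1.066; v² = 0.026244.
t = (1.066 − 0.0209)/0.026244 = 39.8 days (vs. the pure-advection estimate x/v = 40.6 d).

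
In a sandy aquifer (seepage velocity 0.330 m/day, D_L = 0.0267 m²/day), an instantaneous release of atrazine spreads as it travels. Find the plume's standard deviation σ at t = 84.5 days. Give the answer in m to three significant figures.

Dispersive spreading gives a Gaussian with σ² = 2Dt; advection only shifts the center.
σ = √(2 × 0.0267 × 84.5) = 2.12 m.

2.12 m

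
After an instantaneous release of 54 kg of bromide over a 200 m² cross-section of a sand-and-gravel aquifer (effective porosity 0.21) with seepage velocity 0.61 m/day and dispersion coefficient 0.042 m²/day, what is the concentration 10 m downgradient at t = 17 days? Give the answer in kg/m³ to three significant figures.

0.409 kg/m³

For an instantaneous plane source, C(x,t) = M/(n_e·A·√(4πDt)) · exp(−(x−vt)²/(4Dt)), with n_e·A the pore (flow) area.
Plume center vt = 0.61 × 17 = 10.37 m, so the well at 10 m is 0.37 m upgradient of the peak.
√(4πDt) = 2.995 m, giving peak height M/(n_e·A·√(4πDt)) = 54/(0.21 × 200 × 2.995) = 0.4293 kg/m³.
(x−vt)²/(4Dt) = (-0.37)²/(4 × 0.042 × 17) = 0.04793; exp(−0.04793) = 0.9532.
C = 0.4293 × 0.9532 = 0.409 kg/m³.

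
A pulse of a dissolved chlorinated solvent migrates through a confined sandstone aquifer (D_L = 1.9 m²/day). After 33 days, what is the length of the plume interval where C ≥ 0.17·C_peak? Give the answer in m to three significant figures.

The plume is Gaussian with σ = √(2Dt) = √(2 × 1.9 × 33) = 11.20 m.
C/C_peak = exp(−Δx²/(2σ²)) = 0.17 ⇒ Δx = σ·√(−2 ln 0.17) = 11.20 × 1.883 = 21.09 m.
Width = 2Δx = 42.2 m.

42.2 m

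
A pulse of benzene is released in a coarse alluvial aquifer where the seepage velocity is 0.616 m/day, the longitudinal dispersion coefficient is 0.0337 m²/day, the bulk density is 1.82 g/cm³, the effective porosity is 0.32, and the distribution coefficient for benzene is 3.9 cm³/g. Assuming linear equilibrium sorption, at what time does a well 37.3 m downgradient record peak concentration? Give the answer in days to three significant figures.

Retardation factor R = 1 + ρ_b·K_d/n = 1 + 1.82 × 3.9/0.32 = 23.18.
Sorption retards both mechanisms: v_R = v/R = 0.02657 m/day, D_R = D/R = 0.001454 m²/day.
Peak time from v_R²t² + 2D_R t − x² = 0: t = (√(D_R² + v_R²x²) − D_R)/v_R².
√(D_R² + v_R²x²) = √(0.001454² + 0.02657² × 37.3²) = 0.9911; v_R² = 0.0007060.
t = (0.9911 − 0.001454)/0.0007060 = 1400 days.

1400 days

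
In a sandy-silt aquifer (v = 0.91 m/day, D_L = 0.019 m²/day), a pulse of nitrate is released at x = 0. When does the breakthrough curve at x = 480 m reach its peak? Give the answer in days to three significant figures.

For the 1D instantaneous-source solution, setting ∂C/∂t = 0 at fixed x gives v²t² + 2Dt − x² = 0, so t = (√(D² + v²x²) − D)/v².
√(D² + v²x²) = √(0.019² + 0.91² × 480²) = 436.8; v² = 0.8281.
t = (436.8 − 0.019)/0.8281 = 527 days (vs. the pure-advection estimate x/v = 527 d).

527 days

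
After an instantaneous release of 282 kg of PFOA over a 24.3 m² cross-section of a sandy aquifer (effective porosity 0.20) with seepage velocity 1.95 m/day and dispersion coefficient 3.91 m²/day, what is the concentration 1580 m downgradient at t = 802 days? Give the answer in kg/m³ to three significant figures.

0.286 kg/m³

For an instantaneous plane source, C(x,t) = M/(n_e·A·√(4πDt)) · exp(−(x−vt)²/(4Dt)), with n_e·A the pore (flow) area.
Plume center vt = 1.95 × 802 = 1563.9 m, so the well at 1580 m is 16.1 m downgradient of the peak.
√(4πDt) = 198.5 m, giving peak height M/(n_e·A·√(4πDt)) = 282/(0.20 × 24.3 × 198.5) = 0.2923 kg/m³.
(x−vt)²/(4Dt) = (16.1)²/(4 × 3.91 × 802) = 0.02067; exp(−0.02067) = 0.9795.
C = 0.2923 × 0.9795 = 0.286 kg/m³.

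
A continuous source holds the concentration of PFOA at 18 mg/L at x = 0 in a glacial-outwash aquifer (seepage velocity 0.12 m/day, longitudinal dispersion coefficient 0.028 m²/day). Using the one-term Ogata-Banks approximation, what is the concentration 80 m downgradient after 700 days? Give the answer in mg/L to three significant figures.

13.3 mg/L

For a continuous step input, C/C₀ ≈ ½·erfc((x−vt)/(2√(Dt))).
vt = 0.12 × 700 = 84 m and 2√(Dt) = 2√(0.028 × 700) = 8.854 m.
Argument (x−vt)/(2√(Dt)) = (80 − 84)/8.854 = -0.4518; ½·erfc(-0.4518) = 0.7386.
C = 18 × 0.7386 = 13.3 mg/L.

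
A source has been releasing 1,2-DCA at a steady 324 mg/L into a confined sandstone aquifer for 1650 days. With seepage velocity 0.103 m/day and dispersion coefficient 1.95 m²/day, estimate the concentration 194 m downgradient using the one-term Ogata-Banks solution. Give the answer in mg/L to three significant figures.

For a continuous step input, C/C₀ ≈ ½·erfc((x−vt)/(2√(Dt))).
vt = 0.103 × 1650 = 169.95 m and 2√(Dt) = 2√(1.95 × 1650) = 113.4 m.
Argument (x−vt)/(2√(Dt)) = (194 − 169.95)/113.4 = 0.2121; ½·erfc(0.2121) = 0.3821.
C = 324 × 0.3821 = 124 mg/L.

124 mg/L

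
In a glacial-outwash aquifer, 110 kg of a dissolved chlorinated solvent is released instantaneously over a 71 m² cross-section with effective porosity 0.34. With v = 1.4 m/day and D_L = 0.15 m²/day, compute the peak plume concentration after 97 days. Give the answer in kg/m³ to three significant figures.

The peak of an instantaneous 1D plume sits at x = vt; there the Gaussian factor is 1 and C_max = M/(n_e·A·√(4πDt)), where n_e·A is the pore area the mass is dissolved in.
√(4πDt) = √(4π × 0.15 × 97) = 13.52 m, so C_max = 110/(0.34 × 71 × 13.52) = 0.337 kg/m³.

0.337 kg/m³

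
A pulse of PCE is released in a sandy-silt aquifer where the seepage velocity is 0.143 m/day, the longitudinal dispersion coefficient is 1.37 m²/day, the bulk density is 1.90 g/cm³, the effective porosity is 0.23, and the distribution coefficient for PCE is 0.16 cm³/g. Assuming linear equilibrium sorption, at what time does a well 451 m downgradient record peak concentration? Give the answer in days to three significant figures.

7170 days

Retardation factor R = 1 + ρ_b·K_d/n = 1 + 1.90 × 0.16/0.23 = 2.322.
Sorption retards both mechanisms: v_R = v/R = 0.06158 m/day, D_R = D/R = 0.5900 m²/day.
Peak time from v_R²t² + 2D_R t − x² = 0: t = (√(D_R² + v_R²x²) − D_R)/v_R².
√(D_R² + v_R²x²) = √(0.5900² + 0.06158² × 451²) = 27.78; v_R² = 0.003792.
t = (27.78 − 0.5900)/0.003792 = 7170 days.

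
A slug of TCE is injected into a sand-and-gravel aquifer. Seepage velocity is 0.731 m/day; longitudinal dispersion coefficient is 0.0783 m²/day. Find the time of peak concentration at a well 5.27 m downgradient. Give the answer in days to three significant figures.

7.06 days

For the 1D instantaneous-source solution, setting ∂C/∂t = 0 at fixed x gives v²t² + 2Dt − x² = 0, so t = (√(D² + v²x²) − D)/v².
√(D² + v²x²) = √(0.0783² + 0.731² × 5.27²) = 3.853; v² = 0.534361.
t = (3.853 − 0.0783)/0.534361 = 7.06 days (vs. the pure-advection estimate x/v = 7.21 d).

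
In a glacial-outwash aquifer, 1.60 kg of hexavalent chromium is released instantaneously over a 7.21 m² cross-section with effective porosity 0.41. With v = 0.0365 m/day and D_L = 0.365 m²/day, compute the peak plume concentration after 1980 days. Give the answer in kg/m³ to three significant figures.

0.00568 kg/m³

The peak of an instantaneous 1D plume sits at x = vt; there the Gaussian factor is 1 and C_max = M/(n_e·A·√(4πDt)), where n_e·A is the pore area the mass is dissolved in.
√(4πDt) = √(4π × 0.365 × 1980) = 95.30 m, so C_max = 1.60/(0.41 × 7.21 × 95.30) = 0.00568 kg/m³.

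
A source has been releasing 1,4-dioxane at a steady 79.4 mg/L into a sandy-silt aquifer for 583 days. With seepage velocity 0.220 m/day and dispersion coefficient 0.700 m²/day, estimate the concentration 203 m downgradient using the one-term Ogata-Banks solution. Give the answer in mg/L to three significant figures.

0.353 mg/L

For a continuous step input, C/C₀ ≈ ½·erfc((x−vt)/(2√(Dt))).
vt = 0.220 × 583 = 128.26 m and 2√(Dt) = 2√(0.700 × 583) = 40.40 m.
Argument (x−vt)/(2√(Dt)) = (203 − 128.26)/40.40 = 1.850; ½·erfc(1.850) = 0.004444.
C = 79.4 × 0.004444 = 0.353 mg/L.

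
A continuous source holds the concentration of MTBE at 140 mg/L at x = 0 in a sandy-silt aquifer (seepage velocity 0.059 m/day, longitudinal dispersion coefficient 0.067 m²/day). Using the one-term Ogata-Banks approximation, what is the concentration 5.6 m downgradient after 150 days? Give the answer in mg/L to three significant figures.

107 mg/L

For a continuous step input, C/C₀ ≈ ½·erfc((x−vt)/(2√(Dt))).
vt = 0.059 × 150 = 8.85 m and 2√(Dt) = 2√(0.067 × 150) = 6.340 m.
Argument (x−vt)/(2√(Dt)) = (5.6 − 8.85)/6.340 = -0.5126; ½·erfc(-0.5126) = 0.7658.
C = 140 × 0.7658 = 107 mg/L.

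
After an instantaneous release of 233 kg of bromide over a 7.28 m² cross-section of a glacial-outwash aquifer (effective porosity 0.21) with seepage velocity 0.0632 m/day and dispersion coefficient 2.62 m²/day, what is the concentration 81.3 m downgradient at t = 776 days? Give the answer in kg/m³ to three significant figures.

0.839 kg/m³

For an instantaneous plane source, C(x,t) = M/(n_e·A·√(4πDt)) · exp(−(x−vt)²/(4Dt)), with n_e·A the pore (flow) area.
Plume center vt = 0.0632 × 776 = 49.0432 m, so the well at 81.3 m is 32.2568 m downgradient of the peak.
√(4πDt) = 159.8 m, giving peak height M/(n_e·A·√(4πDt)) = 233/(0.21 × 7.28 × 159.8) = 0.9537 kg/m³.
(x−vt)²/(4Dt) = (32.2568)²/(4 × 2.62 × 776) = 0.1279; exp(−0.1279) = 0.8799.
C = 0.9537 × 0.8799 = 0.839 kg/m³.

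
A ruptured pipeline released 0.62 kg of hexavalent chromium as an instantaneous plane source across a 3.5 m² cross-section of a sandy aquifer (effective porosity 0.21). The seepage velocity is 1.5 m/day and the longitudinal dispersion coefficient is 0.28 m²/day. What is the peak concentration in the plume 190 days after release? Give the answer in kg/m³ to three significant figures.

The peak of an instantaneous 1D plume sits at x = vt; there the Gaussian factor is 1 and C_max = M/(n_e·A·√(4πDt)), where n_e·A is the pore area the mass is dissolved in.
√(4πDt) = √(4π × 0.28 × 190) = 25.86 m, so C_max = 0.62/(0.21 × 3.5 × 25.86) = 0.0326 kg/m³.

0.0326 kg/m³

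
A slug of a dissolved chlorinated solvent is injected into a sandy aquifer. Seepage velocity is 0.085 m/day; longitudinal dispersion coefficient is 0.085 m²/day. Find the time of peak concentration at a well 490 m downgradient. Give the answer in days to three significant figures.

5750 days

For the 1D instantaneous-source solution, setting ∂C/∂t = 0 at fixed x gives v²t² + 2Dt − x² = 0, so t = (√(D² + v²x²) − D)/v².
√(D² + v²x²) = √(0.085² + 0.085² × 490²) = 41.65; v² = 0.007225.
t = (41.65 − 0.085)/0.007225 = 5750 days (vs. the pure-advection estimate x/v = 5760 d).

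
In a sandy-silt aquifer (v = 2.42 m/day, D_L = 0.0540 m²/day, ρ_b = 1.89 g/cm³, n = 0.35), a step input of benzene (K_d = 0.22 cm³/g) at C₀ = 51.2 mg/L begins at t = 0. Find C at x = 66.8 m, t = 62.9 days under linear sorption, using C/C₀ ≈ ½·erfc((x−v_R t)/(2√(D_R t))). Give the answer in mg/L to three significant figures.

48.2 mg/L

Retardation factor R = 1 + ρ_b·K_d/n = 1 + 1.89 × 0.22/0.35 = 2.188.
Sorption retards both mechanisms: v_R = v/R = 1.106 m/day, D_R = D/R = 0.02468 m²/day.
v_R·t = 1.106 × 62.9 = 69.5674 m; 2√(D_R t) = 2.492 m; argument = (66.8 − 69.5674)/2.492 = -1.111.
C = C₀ × ½·erfc(-1.111) = 51.2 × 0.9419 = 48.2 mg/L.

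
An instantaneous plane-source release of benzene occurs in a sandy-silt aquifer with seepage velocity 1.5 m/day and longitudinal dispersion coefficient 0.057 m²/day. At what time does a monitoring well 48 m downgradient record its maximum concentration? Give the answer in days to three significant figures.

32.0 days

For the 1D instantaneous-source solution, setting ∂C/∂t = 0 at fixed x gives v²t² + 2Dt − x² = 0, so t = (√(D² + v²x²) − D)/v².
√(D² + v²x²) = √(0.057² + 1.5² × 48²) = 72.00; v² = 2.25.
t = (72.00 − 0.057)/2.25 = 32.0 days (vs. the pure-advection estimate x/v = 32.0 d).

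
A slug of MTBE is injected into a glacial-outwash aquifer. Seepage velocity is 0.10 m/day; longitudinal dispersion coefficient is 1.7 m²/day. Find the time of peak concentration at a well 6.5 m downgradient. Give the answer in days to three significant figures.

For the 1D instantaneous-source solution, setting ∂C/∂t = 0 at fixed x gives v²t² + 2Dt − x² = 0, so t = (√(D² + v²x²) − D)/v².
√(D² + v²x²) = √(1.7² + 0.10² × 6.5²) = 1.820; v² = 0.01.
t = (1.820 − 1.7)/0.01 = 12.0 days (vs. the pure-advection estimate x/v = 65.0 d).

12.0 days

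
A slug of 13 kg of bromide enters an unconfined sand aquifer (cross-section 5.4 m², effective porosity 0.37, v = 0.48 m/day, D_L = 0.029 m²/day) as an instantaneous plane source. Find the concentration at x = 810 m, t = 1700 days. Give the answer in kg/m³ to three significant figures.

For an instantaneous plane source, C(x,t) = M/(n_e·A·√(4πDt)) · exp(−(x−vt)²/(4Dt)), with n_e·A the pore (flow) area.
Plume center vt = 0.48 × 1700 = 816 m, so the well at 810 m is 6 m upgradient of the peak.
√(4πDt) = 24.89 m, giving peak height M/(n_e·A·√(4πDt)) = 13/(0.37 × 5.4 × 24.89) = 0.2614 kg/m³.
(x−vt)²/(4Dt) = (-6)²/(4 × 0.029 × 1700) = 0.1826; exp(−0.1826) = 0.8331.
C = 0.2614 × 0.8331 = 0.218 kg/m³.

0.218 kg/m³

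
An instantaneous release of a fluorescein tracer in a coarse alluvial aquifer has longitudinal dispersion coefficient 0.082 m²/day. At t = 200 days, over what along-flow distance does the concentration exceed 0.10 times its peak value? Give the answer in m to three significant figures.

The plume is Gaussian with σ = √(2Dt) = √(2 × 0.082 × 200) = 5.727 m.
C/C_peak = exp(−Δx²/(2σ²)) = 0.10 ⇒ Δx = σ·√(−2 ln 0.10) = 5.727 × 2.146 = 12.29 m.
Width = 2Δx = 24.6 m.

24.6 m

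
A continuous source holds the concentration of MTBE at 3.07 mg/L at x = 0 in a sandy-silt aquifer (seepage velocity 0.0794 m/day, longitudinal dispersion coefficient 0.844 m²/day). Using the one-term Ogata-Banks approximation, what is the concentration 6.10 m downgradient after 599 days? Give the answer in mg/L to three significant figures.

2.77 mg/L

For a continuous step input, C/C₀ ≈ ½·erfc((x−vt)/(2√(Dt))).
vt = 0.0794 × 599 = 47.5606 m and 2√(Dt) = 2√(0.844 × 599) = 44.97 m.
Argument (x−vt)/(2√(Dt)) = (6.10 − 47.5606)/44.97 = -0.9220; ½·erfc(-0.9220) = 0.9039.
C = 3.07 × 0.9039 = 2.77 mg/L.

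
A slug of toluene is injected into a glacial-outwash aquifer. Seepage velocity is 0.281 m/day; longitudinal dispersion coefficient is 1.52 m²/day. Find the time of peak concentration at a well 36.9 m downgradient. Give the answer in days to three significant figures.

113 days

For the 1D instantaneous-source solution, setting ∂C/∂t = 0 at fixed x gives v²t² + 2Dt − x² = 0, so t = (√(D² + v²x²) − D)/v².
√(D² + v²x²) = √(1.52² + 0.281² × 36.9²) = 10.48; v² = 0.078961.
t = (10.48 − 1.52)/0.078961 = 113 days (vs. the pure-advection estimate x/v = 131 d).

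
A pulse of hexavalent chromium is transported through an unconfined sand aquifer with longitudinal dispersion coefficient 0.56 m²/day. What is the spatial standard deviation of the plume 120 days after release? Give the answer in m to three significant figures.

Dispersive spreading gives a Gaussian with σ² = 2Dt; advection only shifts the center.
σ = √(2 × 0.56 × 120) = 11.6 m.

11.6 m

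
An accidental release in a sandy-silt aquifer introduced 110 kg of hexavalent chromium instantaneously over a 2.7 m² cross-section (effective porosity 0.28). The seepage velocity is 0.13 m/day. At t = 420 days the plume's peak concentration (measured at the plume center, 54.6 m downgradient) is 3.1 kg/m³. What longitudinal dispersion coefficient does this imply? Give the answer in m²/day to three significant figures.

0.417 m²/day

At the plume center C_max = M/(n_e·A·√(4πDt)), so D = M²/(4πt·(n_e·A·C_max)²).
n_e·A·C_max = 0.28 × 2.7 × 3.1 = 2.344 kg/m.
D = 110²/(4π × 420 × 2.344²) = 0.417 m²/day.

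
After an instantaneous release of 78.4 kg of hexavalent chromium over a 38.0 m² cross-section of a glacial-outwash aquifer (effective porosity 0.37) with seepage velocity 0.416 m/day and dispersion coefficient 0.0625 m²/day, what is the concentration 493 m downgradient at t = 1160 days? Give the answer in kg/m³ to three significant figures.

0.127 kg/m³

For an instantaneous plane source, C(x,t) = M/(n_e·A·√(4πDt)) · exp(−(x−vt)²/(4Dt)), with n_e·A the pore (flow) area.
Plume center vt = 0.416 × 1160 = 482.56 m, so the well at 493 m is 10.44 m downgradient of the peak.
√(4πDt) = 30.18 m, giving peak height M/(n_e·A·√(4πDt)) = 78.4/(0.37 × 38.0 × 30.18) = 0.1848 kg/m³.
(x−vt)²/(4Dt) = (10.44)²/(4 × 0.0625 × 1160) = 0.3758; exp(−0.3758) = 0.6867.
C = 0.1848 × 0.6867 = 0.127 kg/m³.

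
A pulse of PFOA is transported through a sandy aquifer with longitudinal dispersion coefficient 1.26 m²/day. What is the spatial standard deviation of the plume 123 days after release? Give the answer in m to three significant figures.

17.6 m

Dispersive spreading gives a Gaussian with σ² = 2Dt; advection only shifts the center.
σ = √(2 × 1.26 × 123) = 17.6 m.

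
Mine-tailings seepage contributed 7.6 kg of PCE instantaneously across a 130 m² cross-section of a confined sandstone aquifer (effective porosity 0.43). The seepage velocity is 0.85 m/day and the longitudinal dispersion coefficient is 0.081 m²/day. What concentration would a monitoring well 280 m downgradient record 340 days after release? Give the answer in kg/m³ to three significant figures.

For an instantaneous plane source, C(x,t) = M/(n_e·A·√(4πDt)) · exp(−(x−vt)²/(4Dt)), with n_e·A the pore (flow) area.
Plume center vt = 0.85 × 340 = 289 m, so the well at 280 m is 9 m upgradient of the peak.
√(4πDt) = 18.60 m, giving peak height M/(n_e·A·√(4πDt)) = 7.6/(0.43 × 130 × 18.60) = 0.007310 kg/m³.
(x−vt)²/(4Dt) = (-9)²/(4 × 0.081 × 340) = 0.7353; exp(−0.7353) = 0.4794.
C = 0.007310 × 0.4794 = 0.00350 kg/m³.

0.00350 kg/m³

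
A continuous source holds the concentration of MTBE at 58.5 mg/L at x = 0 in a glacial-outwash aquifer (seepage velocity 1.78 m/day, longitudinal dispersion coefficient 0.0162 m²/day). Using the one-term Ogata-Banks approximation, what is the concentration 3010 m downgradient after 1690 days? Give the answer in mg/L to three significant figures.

23.6 mg/L

For a continuous step input, C/C₀ ≈ ½·erfc((x−vt)/(2√(Dt))).
vt = 1.78 × 1690 = 3008.2 m and 2√(Dt) = 2√(0.0162 × 1690) = 10.46 m.
Argument (x−vt)/(2√(Dt)) = (3010 − 3008.2)/10.46 = 0.1721; ½·erfc(0.1721) = 0.4039.
C = 58.5 × 0.4039 = 23.6 mg/L.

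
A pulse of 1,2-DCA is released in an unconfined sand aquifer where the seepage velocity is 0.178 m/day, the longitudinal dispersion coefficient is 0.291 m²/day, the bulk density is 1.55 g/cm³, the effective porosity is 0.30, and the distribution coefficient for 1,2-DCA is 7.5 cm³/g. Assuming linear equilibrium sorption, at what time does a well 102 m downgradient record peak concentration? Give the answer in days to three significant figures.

22400 days

Retardation factor R = 1 + ρ_b·K_d/n = 1 + 1.55 × 7.5/0.30 = 39.75.
Sorption retards both mechanisms: v_R = v/R = 0.004478 m/day, D_R = D/R = 0.007321 m²/day.
Peak time from v_R²t² + 2D_R t − x² = 0: t = (√(D_R² + v_R²x²) − D_R)/v_R².
√(D_R² + v_R²x²) = √(0.007321² + 0.004478² × 102²) = 0.4568; v_R² = 2.005e-05.
t = (0.4568 − 0.007321)/2.005e-05 = 22400 days.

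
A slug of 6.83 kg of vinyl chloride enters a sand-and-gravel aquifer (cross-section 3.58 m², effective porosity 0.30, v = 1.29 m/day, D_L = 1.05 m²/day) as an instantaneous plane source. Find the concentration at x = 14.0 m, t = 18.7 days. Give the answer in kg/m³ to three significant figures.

For an instantaneous plane source, C(x,t) = M/(n_e·A·√(4πDt)) · exp(−(x−vt)²/(4Dt)), with n_e·A the pore (flow) area.
Plume center vt = 1.29 × 18.7 = 24.123 m, so the well at 14.0 m is 10.123 m upgradient of the peak.
√(4πDt) = 15.71 m, giving peak height M/(n_e·A·√(4πDt)) = 6.83/(0.30 × 3.58 × 15.71) = 0.4048 kg/m³.
(x−vt)²/(4Dt) = (-10.123)²/(4 × 1.05 × 18.7) = 1.305; exp(−1.305) = 0.2712.
C = 0.4048 × 0.2712 = 0.110 kg/m³.

0.110 kg/m³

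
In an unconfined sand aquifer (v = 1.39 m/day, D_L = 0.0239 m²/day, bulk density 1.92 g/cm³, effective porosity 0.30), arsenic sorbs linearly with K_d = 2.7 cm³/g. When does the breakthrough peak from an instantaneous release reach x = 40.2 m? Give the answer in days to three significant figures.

Retardation factor R = 1 + ρ_b·K_d/n = 1 + 1.92 × 2.7/0.30 = 18.28.
Sorption retards both mechanisms: v_R = v/R = 0.07604 m/day, D_R = D/R = 0.001307 m²/day.
Peak time from v_R²t² + 2D_R t − x² = 0: t = (√(D_R² + v_R²x²) − D_R)/v_R².
√(D_R² + v_R²x²) = √(0.001307² + 0.07604² × 40.2²) = 3.057; v_R² = 0.005782.
t = (3.057 − 0.001307)/0.005782 = 528 days.

528 days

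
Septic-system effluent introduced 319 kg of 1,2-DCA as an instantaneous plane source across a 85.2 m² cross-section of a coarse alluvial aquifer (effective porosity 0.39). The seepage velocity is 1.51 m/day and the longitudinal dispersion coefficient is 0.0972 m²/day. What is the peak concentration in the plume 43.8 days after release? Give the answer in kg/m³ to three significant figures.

The peak of an instantaneous 1D plume sits at x = vt; there the Gaussian factor is 1 and C_max = M/(n_e·A·√(4πDt)), where n_e·A is the pore area the mass is dissolved in.
√(4πDt) = √(4π × 0.0972 × 43.8) = 7.314 m, so C_max = 319/(0.39 × 85.2 × 7.314) = 1.31 kg/m³.

1.31 kg/m³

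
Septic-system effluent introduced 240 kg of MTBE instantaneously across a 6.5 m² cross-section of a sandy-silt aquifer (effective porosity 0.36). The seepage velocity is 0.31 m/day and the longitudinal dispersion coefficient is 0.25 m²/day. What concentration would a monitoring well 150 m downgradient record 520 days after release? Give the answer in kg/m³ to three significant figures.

1.99 kg/m³

For an instantaneous plane source, C(x,t) = M/(n_e·A·√(4πDt)) · exp(−(x−vt)²/(4Dt)), with n_e·A the pore (flow) area.
Plume center vt = 0.31 × 520 = 161.2 m, so the well at 150 m is 11.2 m upgradient of the peak.
√(4πDt) = 40.42 m, giving peak height M/(n_e·A·√(4πDt)) = 240/(0.36 × 6.5 × 40.42) = 2.537 kg/m³.
(x−vt)²/(4Dt) = (-11.2)²/(4 × 0.25 × 520) = 0.2412; exp(−0.2412) = 0.7857.
C = 2.537 × 0.7857 = 1.99 kg/m³.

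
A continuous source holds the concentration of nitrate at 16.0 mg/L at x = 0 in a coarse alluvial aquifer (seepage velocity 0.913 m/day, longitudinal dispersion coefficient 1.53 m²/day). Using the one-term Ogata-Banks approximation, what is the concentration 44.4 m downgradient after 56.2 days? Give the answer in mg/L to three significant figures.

11.2 mg/L

For a continuous step input, C/C₀ ≈ ½·erfc((x−vt)/(2√(Dt))).
vt = 0.913 × 56.2 = 51.3106 m and 2√(Dt) = 2√(1.53 × 56.2) = 18.55 m.
Argument (x−vt)/(2√(Dt)) = (44.4 − 51.3106)/18.55 = -0.3725; ½·erfc(-0.3725) = 0.7008.
C = 16.0 × 0.7008 = 11.2 mg/L.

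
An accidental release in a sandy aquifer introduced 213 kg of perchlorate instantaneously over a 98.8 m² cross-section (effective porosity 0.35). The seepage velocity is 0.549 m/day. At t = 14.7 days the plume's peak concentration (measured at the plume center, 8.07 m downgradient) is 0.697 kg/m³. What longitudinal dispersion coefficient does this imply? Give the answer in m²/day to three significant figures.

0.423 m²/day

At the plume center C_max = M/(n_e·A·√(4πDt)), so D = M²/(4πt·(n_e·A·C_max)²).
n_e·A·C_max = 0.35 × 98.8 × 0.697 = 24.10 kg/m.
D = 213²/(4π × 14.7 × 24.10²) = 0.423 m²/day.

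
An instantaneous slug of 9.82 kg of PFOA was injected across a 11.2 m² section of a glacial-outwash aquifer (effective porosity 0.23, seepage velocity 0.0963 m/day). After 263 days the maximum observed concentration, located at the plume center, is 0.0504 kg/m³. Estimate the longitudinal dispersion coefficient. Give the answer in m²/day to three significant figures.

At the plume center C_max = M/(n_e·A·√(4πDt)), so D = M²/(4πt·(n_e·A·C_max)²).
n_e·A·C_max = 0.23 × 11.2 × 0.0504 = 0.1298 kg/m.
D = 9.82²/(4π × 263 × 0.1298²) = 1.73 m²/day.

1.73 m²/day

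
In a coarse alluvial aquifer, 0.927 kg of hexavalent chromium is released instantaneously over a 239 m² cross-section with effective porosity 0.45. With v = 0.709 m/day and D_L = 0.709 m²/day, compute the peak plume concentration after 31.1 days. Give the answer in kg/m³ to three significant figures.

0.000518 kg/m³

The peak of an instantaneous 1D plume sits at x = vt; there the Gaussian factor is 1 and C_max = M/(n_e·A·√(4πDt)), where n_e·A is the pore area the mass is dissolved in.
√(4πDt) = √(4π × 0.709 × 31.1) = 16.65 m, so C_max = 0.927/(0.45 × 239 × 16.65) = 0.000518 kg/m³.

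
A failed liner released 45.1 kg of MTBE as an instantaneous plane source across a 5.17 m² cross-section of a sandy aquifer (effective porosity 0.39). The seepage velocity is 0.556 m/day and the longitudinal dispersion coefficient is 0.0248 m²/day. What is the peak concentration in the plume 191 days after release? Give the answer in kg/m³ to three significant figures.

2.90 kg/m³

The peak of an instantaneous 1D plume sits at x = vt; there the Gaussian factor is 1 and C_max = M/(n_e·A·√(4πDt)), where n_e·A is the pore area the mass is dissolved in.
√(4πDt) = √(4π × 0.0248 × 191) = 7.715 m, so C_max = 45.1/(0.39 × 5.17 × 7.715) = 2.90 kg/m³.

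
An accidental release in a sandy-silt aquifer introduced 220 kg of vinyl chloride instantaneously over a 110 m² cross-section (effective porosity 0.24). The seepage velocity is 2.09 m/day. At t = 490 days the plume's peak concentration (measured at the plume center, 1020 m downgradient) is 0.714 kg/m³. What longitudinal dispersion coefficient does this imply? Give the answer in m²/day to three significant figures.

0.0221 m²/day

At the plume center C_max = M/(n_e·A·√(4πDt)), so D = M²/(4πt·(n_e·A·C_max)²).
n_e·A·C_max = 0.24 × 110 × 0.714 = 18.85 kg/m.
D = 220²/(4π × 490 × 18.85²) = 0.0221 m²/day.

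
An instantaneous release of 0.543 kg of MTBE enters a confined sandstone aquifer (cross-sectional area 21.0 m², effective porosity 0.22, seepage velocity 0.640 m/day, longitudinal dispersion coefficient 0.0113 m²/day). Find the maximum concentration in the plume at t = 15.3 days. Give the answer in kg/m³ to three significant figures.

The peak of an instantaneous 1D plume sits at x = vt; there the Gaussian factor is 1 and C_max = M/(n_e·A·√(4πDt)), where n_e·A is the pore area the mass is dissolved in.
√(4πDt) = √(4π × 0.0113 × 15.3) = 1.474 m, so C_max = 0.543/(0.22 × 21.0 × 1.474) = 0.0797 kg/m³.

0.0797 kg/m³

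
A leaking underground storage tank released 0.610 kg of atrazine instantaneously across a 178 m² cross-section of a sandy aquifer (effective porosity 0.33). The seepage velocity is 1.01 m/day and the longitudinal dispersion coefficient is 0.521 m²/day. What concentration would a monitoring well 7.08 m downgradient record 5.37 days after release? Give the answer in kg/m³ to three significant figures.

0.00137 kg/m³

For an instantaneous plane source, C(x,t) = M/(n_e·A·√(4πDt)) · exp(−(x−vt)²/(4Dt)), with n_e·A the pore (flow) area.
Plume center vt = 1.01 × 5.37 = 5.4237 m, so the well at 7.08 m is 1.6563 m downgradient of the peak.
√(4πDt) = 5.929 m, giving peak height M/(n_e·A·√(4πDt)) = 0.610/(0.33 × 178 × 5.929) = 0.001752 kg/m³.
(x−vt)²/(4Dt) = (1.6563)²/(4 × 0.521 × 5.37) = 0.2451; exp(−0.2451) = 0.7826.
C = 0.001752 × 0.7826 = 0.00137 kg/m³.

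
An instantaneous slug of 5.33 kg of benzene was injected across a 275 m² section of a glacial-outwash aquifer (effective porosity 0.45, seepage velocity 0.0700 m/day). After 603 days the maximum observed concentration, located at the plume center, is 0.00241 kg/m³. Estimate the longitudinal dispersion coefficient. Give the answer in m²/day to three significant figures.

0.0422 m²/day

At the plume center C_max = M/(n_e·A·√(4πDt)), so D = M²/(4πt·(n_e·A·C_max)²).
n_e·A·C_max = 0.45 × 275 × 0.00241 = 0.2982 kg/m.
D = 5.33²/(4π × 603 × 0.2982²) = 0.0422 m²/day.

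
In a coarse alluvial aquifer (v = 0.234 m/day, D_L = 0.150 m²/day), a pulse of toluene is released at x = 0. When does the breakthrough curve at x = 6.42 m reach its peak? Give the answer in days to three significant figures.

24.8 days

For the 1D instantaneous-source solution, setting ∂C/∂t = 0 at fixed x gives v²t² + 2Dt − x² = 0, so t = (√(D² + v²x²) − D)/v².
√(D² + v²x²) = √(0.150² + 0.234² × 6.42²) = 1.510; v² = 0.054756.
t = (1.510 − 0.150)/0.054756 = 24.8 days (vs. the pure-advection estimate x/v = 27.4 d).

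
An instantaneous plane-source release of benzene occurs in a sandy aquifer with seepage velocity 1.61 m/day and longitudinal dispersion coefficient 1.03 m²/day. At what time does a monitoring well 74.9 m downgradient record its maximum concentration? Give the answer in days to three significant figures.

For the 1D instantaneous-source solution, setting ∂C/∂t = 0 at fixed x gives v²t² + 2Dt − x² = 0, so t = (√(D² + v²x²) − D)/v².
√(D² + v²x²) = √(1.03² + 1.61² × 74.9²) = 120.6; v² = 2.5921.
t = (120.6 − 1.03)/2.5921 = 46.1 days (vs. the pure-advection estimate x/v = 46.5 d).

46.1 days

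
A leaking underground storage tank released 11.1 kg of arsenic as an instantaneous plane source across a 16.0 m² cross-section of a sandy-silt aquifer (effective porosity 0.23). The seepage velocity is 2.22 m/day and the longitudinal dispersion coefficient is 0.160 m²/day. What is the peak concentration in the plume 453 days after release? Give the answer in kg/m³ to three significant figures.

0.0999 kg/m³

The peak of an instantaneous 1D plume sits at x = vt; there the Gaussian factor is 1 and C_max = M/(n_e·A·√(4πDt)), where n_e·A is the pore area the mass is dissolved in.
√(4πDt) = √(4π × 0.160 × 453) = 30.18 m, so C_max = 11.1/(0.23 × 16.0 × 30.18) = 0.0999 kg/m³.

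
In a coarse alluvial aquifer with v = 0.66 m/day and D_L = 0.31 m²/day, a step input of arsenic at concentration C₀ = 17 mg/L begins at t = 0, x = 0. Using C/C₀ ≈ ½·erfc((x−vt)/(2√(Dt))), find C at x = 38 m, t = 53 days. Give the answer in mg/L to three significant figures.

For a continuous step input, C/C₀ ≈ ½·erfc((x−vt)/(2√(Dt))).
vt = 0.66 × 53 = 34.98 m and 2√(Dt) = 2√(0.31 × 53) = 8.107 m.
Argument (x−vt)/(2√(Dt)) = (38 − 34.98)/8.107 = 0.3725; ½·erfc(0.3725) = 0.2992.
C = 17 × 0.2992 = 5.09 mg/L.

5.09 mg/L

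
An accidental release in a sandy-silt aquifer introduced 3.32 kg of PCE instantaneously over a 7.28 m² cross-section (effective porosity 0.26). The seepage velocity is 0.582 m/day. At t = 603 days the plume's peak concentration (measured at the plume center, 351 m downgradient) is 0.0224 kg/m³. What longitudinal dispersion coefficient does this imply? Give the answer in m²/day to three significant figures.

At the plume center C_max = M/(n_e·A·√(4πDt)), so D = M²/(4πt·(n_e·A·C_max)²).
n_e·A·C_max = 0.26 × 7.28 × 0.0224 = 0.04240 kg/m.
D = 3.32²/(4π × 603 × 0.04240²) = 0.809 m²/day.

0.809 m²/day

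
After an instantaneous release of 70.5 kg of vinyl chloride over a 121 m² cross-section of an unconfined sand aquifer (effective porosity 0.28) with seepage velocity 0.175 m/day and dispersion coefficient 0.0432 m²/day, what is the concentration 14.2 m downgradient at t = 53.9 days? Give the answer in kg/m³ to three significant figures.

0.0335 kg/m³

For an instantaneous plane source, C(x,t) = M/(n_e·A·√(4πDt)) · exp(−(x−vt)²/(4Dt)), with n_e·A the pore (flow) area.
Plume center vt = 0.175 × 53.9 = 9.4325 m, so the well at 14.2 m is 4.7675 m downgradient of the peak.
√(4πDt) = 5.409 m, giving peak height M/(n_e·A·√(4πDt)) = 70.5/(0.28 × 121 × 5.409) = 0.3847 kg/m³.
(x−vt)²/(4Dt) = (4.7675)²/(4 × 0.0432 × 53.9) = 2.440; exp(−2.440) = 0.08716.
C = 0.3847 × 0.08716 = 0.0335 kg/m³.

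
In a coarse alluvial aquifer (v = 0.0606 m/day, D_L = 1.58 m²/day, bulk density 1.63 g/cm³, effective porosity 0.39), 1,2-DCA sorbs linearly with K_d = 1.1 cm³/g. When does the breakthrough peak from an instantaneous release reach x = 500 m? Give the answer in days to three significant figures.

43800 days

Retardation factor R = 1 + ρ_b·K_d/n = 1 + 1.63 × 1.1/0.39 = 5.597.
Sorption retards both mechanisms: v_R = v/R = 0.01083 m/day, D_R = D/R = 0.2823 m²/day.
Peak time from v_R²t² + 2D_R t − x² = 0: t = (√(D_R² + v_R²x²) − D_R)/v_R².
√(D_R² + v_R²x²) = √(0.2823² + 0.01083² × 500²) = 5.422; v_R² = 0.0001173.
t = (5.422 − 0.2823)/0.0001173 = 43800 days.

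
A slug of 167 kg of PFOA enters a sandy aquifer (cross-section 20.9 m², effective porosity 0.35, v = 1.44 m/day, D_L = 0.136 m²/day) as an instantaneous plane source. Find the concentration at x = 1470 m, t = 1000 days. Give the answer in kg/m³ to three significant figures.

For an instantaneous plane source, C(x,t) = M/(n_e·A·√(4πDt)) · exp(−(x−vt)²/(4Dt)), with n_e·A the pore (flow) area.
Plume center vt = 1.44 × 1000 = 1440 m, so the well at 1470 m is 30 m downgradient of the peak.
√(4πDt) = 41.34 m, giving peak height M/(n_e·A·√(4πDt)) = 167/(0.35 × 20.9 × 41.34) = 0.5522 kg/m³.
(x−vt)²/(4Dt) = (30)²/(4 × 0.136 × 1000) = 1.654; exp(−1.654) = 0.1913.
C = 0.5522 × 0.1913 = 0.106 kg/m³.

0.106 kg/m³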